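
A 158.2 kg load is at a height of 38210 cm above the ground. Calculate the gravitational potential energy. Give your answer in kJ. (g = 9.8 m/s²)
Convert to SI: m = 158.2 kg, h = 382.1 m
PE = mgh = (158.2)(9.8)(382.1) = 592393 J = 592.4 kJ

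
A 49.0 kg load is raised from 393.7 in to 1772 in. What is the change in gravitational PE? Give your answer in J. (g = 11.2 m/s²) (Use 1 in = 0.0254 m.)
Convert to SI: m = 49.0 kg, Δh = 35.0088 m
ΔPE = mgΔh = (49.0)(11.2)(35.0088) = 19210 J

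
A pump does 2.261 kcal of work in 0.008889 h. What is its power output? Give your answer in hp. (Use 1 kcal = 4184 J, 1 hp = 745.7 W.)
Convert to SI: W = 9460.02 J, t = 32.0004 s
P = W/t = 9460.02/32.0004 = 295.622 W = 0.3964 hp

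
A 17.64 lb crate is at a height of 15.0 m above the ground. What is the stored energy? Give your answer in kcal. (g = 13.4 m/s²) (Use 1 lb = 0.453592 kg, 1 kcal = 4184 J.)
Convert to SI: m = 8.00136 kg, h = 15.0 m
PE = mgh = (8.00136)(13.4)(15.0) = 1608.27 J = 0.3844 kcal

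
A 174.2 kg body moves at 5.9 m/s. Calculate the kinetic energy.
KE = ½mv² = ½(174.2)(5.9)² = 3032 J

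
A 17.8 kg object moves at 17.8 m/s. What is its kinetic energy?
KE = ½mv² = ½(17.8)(17.8)² = 2820 J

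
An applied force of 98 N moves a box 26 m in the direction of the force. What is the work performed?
W = F·d = (98)(26) = 2548 J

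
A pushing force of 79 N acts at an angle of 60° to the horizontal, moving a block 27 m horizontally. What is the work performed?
W = F·d·cosθ = (79)(27)cos(60°) = 1067 J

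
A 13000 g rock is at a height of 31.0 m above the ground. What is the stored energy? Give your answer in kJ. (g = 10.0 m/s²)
Convert to SI: m = 13.0 kg, h = 31.0 m
PE = mgh = (13.0)(10.0)(31.0) = 4030.0 J = 4.03 kJ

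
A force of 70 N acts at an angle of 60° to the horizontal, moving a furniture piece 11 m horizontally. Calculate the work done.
W = F·d·cosθ = (70)(11)cos(60°) = 385.0 J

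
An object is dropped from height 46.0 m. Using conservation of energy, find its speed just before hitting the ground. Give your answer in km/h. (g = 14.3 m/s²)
mgh = ½mv² ⇒ v = √(2gh) = √(2·14.3·46.0) = 36.2712 m/s = 130.6 km/h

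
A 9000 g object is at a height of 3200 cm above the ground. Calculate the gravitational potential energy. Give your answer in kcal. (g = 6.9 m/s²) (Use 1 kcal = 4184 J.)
Convert to SI: m = 9.0 kg, h = 32.0 m
PE = mgh = (9.0)(6.9)(32.0) = 1987.2 J = 0.475 kcal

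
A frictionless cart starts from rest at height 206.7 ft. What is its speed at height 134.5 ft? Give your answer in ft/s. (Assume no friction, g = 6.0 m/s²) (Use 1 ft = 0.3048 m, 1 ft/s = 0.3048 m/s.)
Convert to SI: h₁−h₂ = 22.0066 m
mgh₁ = mgh₂ + ½mv² ⇒ v = √(2g(h₁−h₂)) = √(2·6.0·22.0066) = 16.2505 m/s = 53.32 ft/s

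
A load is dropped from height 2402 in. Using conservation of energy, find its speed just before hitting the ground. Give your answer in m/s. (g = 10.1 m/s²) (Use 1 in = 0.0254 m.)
Convert to SI: h = 61.0108 m
mgh = ½mv² ⇒ v = √(2gh) = √(2·10.1·61.0108) = 35.11 m/s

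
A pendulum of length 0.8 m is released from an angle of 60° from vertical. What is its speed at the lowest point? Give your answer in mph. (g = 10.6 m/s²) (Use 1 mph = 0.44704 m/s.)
h = L(1 − cosθ) = 0.8(1 − cos60°) = 0.4 m
v = √(2gh) = √(2·10.6·0.4) = 2.91204 m/s = 6.514 mph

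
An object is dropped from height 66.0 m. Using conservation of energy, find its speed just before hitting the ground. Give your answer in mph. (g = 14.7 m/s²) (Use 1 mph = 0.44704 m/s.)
mgh = ½mv² ⇒ v = √(2gh) = √(2·14.7·66.0) = 44.05 m/s = 98.54 mph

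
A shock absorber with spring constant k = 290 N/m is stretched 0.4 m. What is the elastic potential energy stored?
PE = ½kx² = ½(290)(0.4)² = 23.2 J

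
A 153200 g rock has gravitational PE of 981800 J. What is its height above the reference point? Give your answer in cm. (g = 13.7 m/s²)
Convert to SI: m = 153.2 kg, PE = 981800 J
h = PE/(mg) = 981800/(153.2·13.7) = 467.782 m = 46780 cm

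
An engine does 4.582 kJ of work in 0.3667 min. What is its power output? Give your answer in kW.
Convert to SI: W = 4582.0 J, t = 22.002 s
P = W/t = 4582.0/22.002 = 208.254 W = 0.2083 kW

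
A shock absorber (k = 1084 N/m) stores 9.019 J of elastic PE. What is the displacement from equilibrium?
x = √(2·PE/k) = √(2·9.019/1084) = 0.129 m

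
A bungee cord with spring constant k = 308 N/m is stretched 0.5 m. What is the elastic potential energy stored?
PE = ½kx² = ½(308)(0.5)² = 38.5 J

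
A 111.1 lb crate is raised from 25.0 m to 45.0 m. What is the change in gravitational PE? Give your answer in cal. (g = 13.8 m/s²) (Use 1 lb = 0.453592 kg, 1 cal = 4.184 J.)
Convert to SI: m = 50.3941 kg, Δh = 20.0 m
ΔPE = mgΔh = (50.3941)(13.8)(20.0) = 13908.8 J = 3324 cal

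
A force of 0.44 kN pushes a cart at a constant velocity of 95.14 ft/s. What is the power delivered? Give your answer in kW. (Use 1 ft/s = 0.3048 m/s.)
Convert to SI: F = 440.0 N, v = 28.9987 m/s
P = Fv = (440.0)(28.9987) = 12759.4 W = 12.76 kW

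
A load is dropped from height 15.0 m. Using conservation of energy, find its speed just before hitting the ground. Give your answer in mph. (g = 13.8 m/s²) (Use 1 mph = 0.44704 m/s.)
mgh = ½mv² ⇒ v = √(2gh) = √(2·13.8·15.0) = 20.347 m/s = 45.51 mph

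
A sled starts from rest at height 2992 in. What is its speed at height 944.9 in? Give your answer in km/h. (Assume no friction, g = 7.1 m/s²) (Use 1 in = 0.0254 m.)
Convert to SI: h₁−h₂ = 51.9963 m
mgh₁ = mgh₂ + ½mv² ⇒ v = √(2g(h₁−h₂)) = √(2·7.1·51.9963) = 27.1726 m/s = 97.82 km/h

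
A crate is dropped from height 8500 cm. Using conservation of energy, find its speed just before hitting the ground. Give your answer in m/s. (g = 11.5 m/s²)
Convert to SI: h = 85.0 m
mgh = ½mv² ⇒ v = √(2gh) = √(2·11.5·85.0) = 44.22 m/s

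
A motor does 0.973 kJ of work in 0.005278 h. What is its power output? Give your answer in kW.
Convert to SI: W = 973.0 J, t = 19.0008 s
P = W/t = 973.0/19.0008 = 51.2084 W = 0.05121 kW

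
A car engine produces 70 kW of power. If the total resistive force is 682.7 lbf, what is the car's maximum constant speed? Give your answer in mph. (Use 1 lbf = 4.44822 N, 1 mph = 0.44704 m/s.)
Convert to SI: F = 3036.8 N
P = Fv ⇒ v = P/F = 70000 W/3036.8 N = 23.0506 m/s = 51.56 mph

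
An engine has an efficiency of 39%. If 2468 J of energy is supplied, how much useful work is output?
W_out = η·W_in = 0.39·2468 = 962.52 J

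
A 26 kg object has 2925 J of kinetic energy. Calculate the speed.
v = √(2·KE/m) = √(2·2925/26) = 15.0 m/s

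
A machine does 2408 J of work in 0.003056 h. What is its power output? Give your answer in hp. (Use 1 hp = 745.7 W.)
Convert to SI: W = 2408.0 J, t = 11.0016 s
P = W/t = 2408.0/11.0016 = 218.877 W = 0.2935 hp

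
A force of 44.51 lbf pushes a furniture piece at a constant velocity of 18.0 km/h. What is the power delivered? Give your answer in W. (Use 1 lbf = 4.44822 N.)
Convert to SI: F = 197.99 N, v = 5.0 m/s
P = Fv = (197.99)(5.0) = 990.0 W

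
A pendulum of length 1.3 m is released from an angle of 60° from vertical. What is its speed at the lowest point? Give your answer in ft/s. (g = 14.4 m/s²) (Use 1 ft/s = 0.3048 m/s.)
h = L(1 − cosθ) = 1.3(1 − cos60°) = 0.65 m
v = √(2gh) = √(2·14.4·0.65) = 4.32666 m/s = 14.2 ft/s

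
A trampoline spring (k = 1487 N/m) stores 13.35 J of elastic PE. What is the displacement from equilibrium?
x = √(2·PE/k) = √(2·13.35/1487) = 0.134 m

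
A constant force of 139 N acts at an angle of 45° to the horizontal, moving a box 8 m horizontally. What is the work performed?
W = F·d·cosθ = (139)(8)cos(45°) = 786.3 J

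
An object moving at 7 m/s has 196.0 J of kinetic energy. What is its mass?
m = 2·KE/v² = 2·196.0/(7)² = 8.0 kg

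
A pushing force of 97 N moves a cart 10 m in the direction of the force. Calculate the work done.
W = F·d = (97)(10) = 970.0 J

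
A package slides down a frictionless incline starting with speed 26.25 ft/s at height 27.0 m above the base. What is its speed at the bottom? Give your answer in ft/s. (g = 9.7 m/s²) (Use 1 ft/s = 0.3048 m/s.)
Convert to SI: v₀ = 8.001 m/s, h = 27.0 m
½mv₀² + mgh = ½mv² ⇒ v = √(v₀² + 2gh) = √(8.001² + 2·9.7·27.0) = 24.2449 m/s = 79.54 ft/s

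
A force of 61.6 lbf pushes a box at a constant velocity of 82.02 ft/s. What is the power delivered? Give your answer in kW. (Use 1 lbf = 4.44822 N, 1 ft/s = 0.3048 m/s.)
Convert to SI: F = 274.01 N, v = 24.9997 m/s
P = Fv = (274.01)(24.9997) = 6850.18 W = 6.85 kW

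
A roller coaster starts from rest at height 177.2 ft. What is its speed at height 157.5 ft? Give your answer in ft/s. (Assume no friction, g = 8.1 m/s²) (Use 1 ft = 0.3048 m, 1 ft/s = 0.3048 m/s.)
Convert to SI: h₁−h₂ = 6.00456 m
mgh₁ = mgh₂ + ½mv² ⇒ v = √(2g(h₁−h₂)) = √(2·8.1·6.00456) = 9.86275 m/s = 32.36 ft/s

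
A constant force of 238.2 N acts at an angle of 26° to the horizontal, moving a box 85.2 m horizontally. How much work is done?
W = F·d·cosθ = (238.2)(85.2)cos(26°) = 18240 J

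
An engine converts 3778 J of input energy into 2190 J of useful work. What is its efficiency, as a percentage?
η = W_out/W_in = 2190/3778 = 57.97%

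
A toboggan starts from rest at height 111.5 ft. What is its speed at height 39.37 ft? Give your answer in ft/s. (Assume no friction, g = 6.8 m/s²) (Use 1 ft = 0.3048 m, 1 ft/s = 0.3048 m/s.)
Convert to SI: h₁−h₂ = 21.9852 m
mgh₁ = mgh₂ + ½mv² ⇒ v = √(2g(h₁−h₂)) = √(2·6.8·21.9852) = 17.2916 m/s = 56.73 ft/s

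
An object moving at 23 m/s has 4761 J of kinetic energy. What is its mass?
m = 2·KE/v² = 2·4761/(23)² = 18.0 kg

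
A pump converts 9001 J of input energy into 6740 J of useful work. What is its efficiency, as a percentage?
η = W_out/W_in = 6740/9001 = 74.88%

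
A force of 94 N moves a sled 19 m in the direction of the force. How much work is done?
W = F·d = (94)(19) = 1786 J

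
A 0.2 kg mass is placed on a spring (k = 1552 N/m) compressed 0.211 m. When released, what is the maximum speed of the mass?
½kx² = ½mv² ⇒ v = x√(k/m) = (0.211)√(1552/0.2) = 18.59 m/s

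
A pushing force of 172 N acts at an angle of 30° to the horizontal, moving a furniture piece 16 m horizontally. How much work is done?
W = F·d·cosθ = (172)(16)cos(30°) = 2383 J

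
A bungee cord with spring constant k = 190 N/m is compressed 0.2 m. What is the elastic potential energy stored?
PE = ½kx² = ½(190)(0.2)² = 3.8 J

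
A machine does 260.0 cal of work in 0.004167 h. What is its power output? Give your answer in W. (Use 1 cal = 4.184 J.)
Convert to SI: W = 1087.84 J, t = 15.0012 s
P = W/t = 1087.84/15.0012 = 72.52 W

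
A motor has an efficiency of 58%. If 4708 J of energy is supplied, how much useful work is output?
W_out = η·W_in = 0.58·4708 = 2730.64 J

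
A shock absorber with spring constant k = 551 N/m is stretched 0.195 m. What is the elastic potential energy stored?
PE = ½kx² = ½(551)(0.195)² = 10.48 J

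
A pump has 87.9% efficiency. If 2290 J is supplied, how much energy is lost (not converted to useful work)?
W_lost = W_in(1 − η) = 2290·(1 − 0.879) = 277.1 J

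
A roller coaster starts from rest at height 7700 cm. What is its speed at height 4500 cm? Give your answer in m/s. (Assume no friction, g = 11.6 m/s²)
Convert to SI: h₁−h₂ = 32.0 m
mgh₁ = mgh₂ + ½mv² ⇒ v = √(2g(h₁−h₂)) = √(2·11.6·32.0) = 27.25 m/s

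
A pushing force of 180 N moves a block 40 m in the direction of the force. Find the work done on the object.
W = F·d = (180)(40) = 7200 J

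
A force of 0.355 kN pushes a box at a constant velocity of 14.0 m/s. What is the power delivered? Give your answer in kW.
Convert to SI: F = 355.0 N, v = 14.0 m/s
P = Fv = (355.0)(14.0) = 4970.0 W = 4.97 kW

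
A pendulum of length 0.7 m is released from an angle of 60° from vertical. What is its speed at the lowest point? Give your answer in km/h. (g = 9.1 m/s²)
h = L(1 − cosθ) = 0.7(1 − cos60°) = 0.35 m
v = √(2gh) = √(2·9.1·0.35) = 2.52389 m/s = 9.086 km/h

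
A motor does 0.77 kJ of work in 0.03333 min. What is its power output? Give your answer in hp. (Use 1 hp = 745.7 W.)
Convert to SI: W = 770.0 J, t = 1.9998 s
P = W/t = 770.0/1.9998 = 385.039 W = 0.5163 hp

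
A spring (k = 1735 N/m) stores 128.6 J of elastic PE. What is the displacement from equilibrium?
x = √(2·PE/k) = √(2·128.6/1735) = 0.385 m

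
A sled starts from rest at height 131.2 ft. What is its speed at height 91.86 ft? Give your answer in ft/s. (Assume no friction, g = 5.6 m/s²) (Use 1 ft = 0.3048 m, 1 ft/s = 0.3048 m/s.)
Convert to SI: h₁−h₂ = 11.9908 m
mgh₁ = mgh₂ + ½mv² ⇒ v = √(2g(h₁−h₂)) = √(2·5.6·11.9908) = 11.5887 m/s = 38.02 ft/s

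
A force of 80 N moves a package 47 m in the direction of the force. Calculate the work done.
W = F·d = (80)(47) = 3760 J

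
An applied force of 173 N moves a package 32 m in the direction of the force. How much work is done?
W = F·d = (173)(32) = 5536 J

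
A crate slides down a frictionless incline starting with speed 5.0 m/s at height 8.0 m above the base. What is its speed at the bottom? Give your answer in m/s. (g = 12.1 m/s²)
½mv₀² + mgh = ½mv² ⇒ v = √(v₀² + 2gh) = √(5.0² + 2·12.1·8.0) = 14.79 m/s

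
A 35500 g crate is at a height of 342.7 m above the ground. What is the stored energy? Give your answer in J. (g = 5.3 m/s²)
Convert to SI: m = 35.5 kg, h = 342.7 m
PE = mgh = (35.5)(5.3)(342.7) = 64480 J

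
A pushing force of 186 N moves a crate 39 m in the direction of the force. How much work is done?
W = F·d = (186)(39) = 7254 J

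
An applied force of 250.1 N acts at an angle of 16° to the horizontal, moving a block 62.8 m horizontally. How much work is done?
W = F·d·cosθ = (250.1)(62.8)cos(16°) = 15100 J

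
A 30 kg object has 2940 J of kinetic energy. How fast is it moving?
v = √(2·KE/m) = √(2·2940/30) = 14.0 m/s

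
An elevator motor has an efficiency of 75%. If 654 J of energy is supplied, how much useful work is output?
W_out = η·W_in = 0.75·654 = 490.5 J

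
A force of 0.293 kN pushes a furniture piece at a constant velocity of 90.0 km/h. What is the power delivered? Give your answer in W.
Convert to SI: F = 293.0 N, v = 25.0 m/s
P = Fv = (293.0)(25.0) = 7325 W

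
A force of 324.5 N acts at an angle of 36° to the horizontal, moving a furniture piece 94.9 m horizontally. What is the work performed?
W = F·d·cosθ = (324.5)(94.9)cos(36°) = 24910 J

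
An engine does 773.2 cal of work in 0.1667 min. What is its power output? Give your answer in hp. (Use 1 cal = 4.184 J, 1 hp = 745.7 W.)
Convert to SI: W = 3235.07 J, t = 10.002 s
P = W/t = 3235.07/10.002 = 323.442 W = 0.4337 hp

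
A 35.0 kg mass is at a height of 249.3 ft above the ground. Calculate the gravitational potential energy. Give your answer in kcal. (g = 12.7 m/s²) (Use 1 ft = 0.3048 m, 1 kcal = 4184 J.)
Convert to SI: m = 35.0 kg, h = 75.9866 m
PE = mgh = (35.0)(12.7)(75.9866) = 33776.1 J = 8.073 kcal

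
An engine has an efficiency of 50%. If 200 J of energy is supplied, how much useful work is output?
W_out = η·W_in = 0.5·200 = 100.0 J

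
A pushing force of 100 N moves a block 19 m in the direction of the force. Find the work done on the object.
W = F·d = (100)(19) = 1900 J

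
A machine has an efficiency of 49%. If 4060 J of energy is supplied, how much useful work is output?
W_out = η·W_in = 0.49·4060 = 1989.4 J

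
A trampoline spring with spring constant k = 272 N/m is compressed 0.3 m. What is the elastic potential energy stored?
PE = ½kx² = ½(272)(0.3)² = 12.24 J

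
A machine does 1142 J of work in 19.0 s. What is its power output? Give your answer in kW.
P = W/t = 1142.0/19.0 = 60.1053 W = 0.06011 kW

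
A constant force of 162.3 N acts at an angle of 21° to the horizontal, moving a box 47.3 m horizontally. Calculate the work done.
W = F·d·cosθ = (162.3)(47.3)cos(21°) = 7167 J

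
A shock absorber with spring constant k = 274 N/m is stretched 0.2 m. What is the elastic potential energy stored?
PE = ½kx² = ½(274)(0.2)² = 5.48 J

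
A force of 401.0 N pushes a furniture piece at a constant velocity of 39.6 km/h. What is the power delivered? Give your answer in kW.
Convert to SI: F = 401.0 N, v = 11.0 m/s
P = Fv = (401.0)(11.0) = 4411.0 W = 4.411 kW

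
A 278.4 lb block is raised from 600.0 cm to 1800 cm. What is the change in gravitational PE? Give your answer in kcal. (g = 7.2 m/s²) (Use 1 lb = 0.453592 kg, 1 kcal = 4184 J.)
Convert to SI: m = 126.28 kg, Δh = 12.0 m
ΔPE = mgΔh = (126.28)(7.2)(12.0) = 10910.6 J = 2.608 kcal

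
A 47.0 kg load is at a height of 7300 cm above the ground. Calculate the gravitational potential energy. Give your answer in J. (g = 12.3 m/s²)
Convert to SI: m = 47.0 kg, h = 73.0 m
PE = mgh = (47.0)(12.3)(73.0) = 42200 J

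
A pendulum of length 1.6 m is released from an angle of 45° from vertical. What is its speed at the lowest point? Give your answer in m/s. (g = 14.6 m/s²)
h = L(1 − cosθ) = 1.6(1 − cos45°) = 0.468629 m
v = √(2gh) = √(2·14.6·0.468629) = 3.699 m/s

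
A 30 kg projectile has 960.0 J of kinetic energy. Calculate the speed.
v = √(2·KE/m) = √(2·960.0/30) = 8.0 m/s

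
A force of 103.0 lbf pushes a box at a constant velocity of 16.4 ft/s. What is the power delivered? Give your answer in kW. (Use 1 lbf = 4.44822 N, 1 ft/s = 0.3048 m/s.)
Convert to SI: F = 458.167 N, v = 4.99872 m/s
P = Fv = (458.167)(4.99872) = 2290.25 W = 2.29 kW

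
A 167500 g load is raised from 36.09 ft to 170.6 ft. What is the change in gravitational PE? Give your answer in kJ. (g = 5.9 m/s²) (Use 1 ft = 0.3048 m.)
Convert to SI: m = 167.5 kg, Δh = 40.9986 m
ΔPE = mgΔh = (167.5)(5.9)(40.9986) = 40516.9 J = 40.52 kJ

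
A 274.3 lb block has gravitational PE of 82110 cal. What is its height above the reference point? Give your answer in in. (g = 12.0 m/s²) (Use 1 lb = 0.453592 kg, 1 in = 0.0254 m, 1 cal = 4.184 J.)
Convert to SI: m = 124.42 kg, PE = 343548 J
h = PE/(mg) = 343548/(124.42·12.0) = 230.099 m = 9059 in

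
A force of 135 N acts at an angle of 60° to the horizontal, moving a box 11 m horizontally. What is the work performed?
W = F·d·cosθ = (135)(11)cos(60°) = 742.5 J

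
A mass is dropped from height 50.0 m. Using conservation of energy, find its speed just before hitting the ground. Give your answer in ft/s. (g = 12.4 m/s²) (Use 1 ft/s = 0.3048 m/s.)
mgh = ½mv² ⇒ v = √(2gh) = √(2·12.4·50.0) = 35.2136 m/s = 115.5 ft/s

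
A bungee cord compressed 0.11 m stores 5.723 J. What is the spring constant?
k = 2·PE/x² = 2·5.723/(0.11)² = 946.0 N/m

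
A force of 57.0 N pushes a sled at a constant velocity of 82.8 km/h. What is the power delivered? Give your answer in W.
Convert to SI: F = 57.0 N, v = 23.0 m/s
P = Fv = (57.0)(23.0) = 1311 W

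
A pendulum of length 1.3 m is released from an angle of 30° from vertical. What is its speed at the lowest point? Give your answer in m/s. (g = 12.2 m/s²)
h = L(1 − cosθ) = 1.3(1 − cos30°) = 0.174167 m
v = √(2gh) = √(2·12.2·0.174167) = 2.061 m/s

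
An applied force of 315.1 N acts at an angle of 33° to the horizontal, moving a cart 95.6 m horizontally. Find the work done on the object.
W = F·d·cosθ = (315.1)(95.6)cos(33°) = 25260 J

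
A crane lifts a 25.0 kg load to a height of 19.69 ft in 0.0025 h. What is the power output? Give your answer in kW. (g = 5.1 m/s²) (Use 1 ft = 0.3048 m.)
Convert to SI: m = 25.0 kg, h = 6.00151 m, t = 9.0 s
P = mgh/t = (25.0)(5.1)(6.00151)/9.0 = 85.0214 W = 0.08502 kW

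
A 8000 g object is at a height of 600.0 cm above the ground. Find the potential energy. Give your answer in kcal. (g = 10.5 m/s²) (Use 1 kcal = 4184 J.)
Convert to SI: m = 8.0 kg, h = 6.0 m
PE = mgh = (8.0)(10.5)(6.0) = 504.0 J = 0.1205 kcal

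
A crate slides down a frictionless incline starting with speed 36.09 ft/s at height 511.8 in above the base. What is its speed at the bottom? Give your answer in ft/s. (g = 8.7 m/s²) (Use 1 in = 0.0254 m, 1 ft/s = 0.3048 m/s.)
Convert to SI: v₀ = 11.0002 m/s, h = 12.9997 m
½mv₀² + mgh = ½mv² ⇒ v = √(v₀² + 2gh) = √(11.0002² + 2·8.7·12.9997) = 18.6333 m/s = 61.13 ft/s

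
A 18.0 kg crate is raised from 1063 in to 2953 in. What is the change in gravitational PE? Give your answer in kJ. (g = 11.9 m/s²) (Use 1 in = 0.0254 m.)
Convert to SI: m = 18.0 kg, Δh = 48.006 m
ΔPE = mgΔh = (18.0)(11.9)(48.006) = 10282.9 J = 10.28 kJ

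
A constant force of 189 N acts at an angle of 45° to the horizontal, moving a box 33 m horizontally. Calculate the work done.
W = F·d·cosθ = (189)(33)cos(45°) = 4410 J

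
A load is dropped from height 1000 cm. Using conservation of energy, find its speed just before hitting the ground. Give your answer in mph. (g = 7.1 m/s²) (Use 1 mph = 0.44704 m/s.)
Convert to SI: h = 10.0 m
mgh = ½mv² ⇒ v = √(2gh) = √(2·7.1·10.0) = 11.9164 m/s = 26.66 mph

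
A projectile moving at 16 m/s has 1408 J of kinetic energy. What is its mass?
m = 2·KE/v² = 2·1408/(16)² = 11.0 kg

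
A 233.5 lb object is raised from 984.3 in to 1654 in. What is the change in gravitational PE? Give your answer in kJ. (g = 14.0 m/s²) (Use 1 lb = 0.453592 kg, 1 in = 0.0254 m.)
Convert to SI: m = 105.914 kg, Δh = 17.0104 m
ΔPE = mgΔh = (105.914)(14.0)(17.0104) = 25222.9 J = 25.22 kJ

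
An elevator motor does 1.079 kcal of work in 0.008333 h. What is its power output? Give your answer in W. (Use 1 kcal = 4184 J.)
Convert to SI: W = 4514.54 J, t = 29.9988 s
P = W/t = 4514.54/29.9988 = 150.5 W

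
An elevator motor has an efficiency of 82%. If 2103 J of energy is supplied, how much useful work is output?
W_out = η·W_in = 0.82·2103 = 1724.46 J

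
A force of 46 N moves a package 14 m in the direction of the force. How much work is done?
W = F·d = (46)(14) = 644.0 J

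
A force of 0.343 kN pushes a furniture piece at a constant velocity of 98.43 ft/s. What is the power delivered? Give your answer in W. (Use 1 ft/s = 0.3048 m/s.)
Convert to SI: F = 343.0 N, v = 30.0015 m/s
P = Fv = (343.0)(30.0015) = 10290 W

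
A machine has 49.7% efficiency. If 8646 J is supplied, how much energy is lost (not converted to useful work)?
W_lost = W_in(1 − η) = 8646·(1 − 0.497) = 4349 J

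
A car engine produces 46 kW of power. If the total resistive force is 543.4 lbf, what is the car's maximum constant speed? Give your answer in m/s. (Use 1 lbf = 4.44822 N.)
Convert to SI: F = 2417.16 N
P = Fv ⇒ v = P/F = 46000 W/2417.16 N = 19.03 m/s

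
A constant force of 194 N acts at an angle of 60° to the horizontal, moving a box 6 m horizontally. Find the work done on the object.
W = F·d·cosθ = (194)(6)cos(60°) = 582.0 J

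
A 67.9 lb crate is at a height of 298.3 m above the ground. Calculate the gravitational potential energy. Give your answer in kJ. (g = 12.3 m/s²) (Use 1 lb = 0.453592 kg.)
Convert to SI: m = 30.7989 kg, h = 298.3 m
PE = mgh = (30.7989)(12.3)(298.3) = 113004 J = 113.0 kJ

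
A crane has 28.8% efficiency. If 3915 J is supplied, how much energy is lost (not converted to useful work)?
W_lost = W_in(1 − η) = 3915·(1 − 0.288) = 2787 J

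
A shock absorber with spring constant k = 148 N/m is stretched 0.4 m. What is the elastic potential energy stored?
PE = ½kx² = ½(148)(0.4)² = 11.84 J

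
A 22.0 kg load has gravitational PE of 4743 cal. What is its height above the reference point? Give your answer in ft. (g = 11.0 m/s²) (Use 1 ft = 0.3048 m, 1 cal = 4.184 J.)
Convert to SI: m = 22.0 kg, PE = 19844.7 J
h = PE/(mg) = 19844.7/(22.0·11.0) = 82.0029 m = 269.0 ft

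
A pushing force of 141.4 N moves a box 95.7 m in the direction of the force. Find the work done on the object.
W = F·d = (141.4)(95.7) = 13530 J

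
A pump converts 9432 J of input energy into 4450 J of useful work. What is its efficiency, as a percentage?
η = W_out/W_in = 4450/9432 = 47.18%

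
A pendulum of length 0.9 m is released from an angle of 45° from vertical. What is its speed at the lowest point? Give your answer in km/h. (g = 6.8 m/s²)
h = L(1 − cosθ) = 0.9(1 − cos45°) = 0.263604 m
v = √(2gh) = √(2·6.8·0.263604) = 1.89341 m/s = 6.816 km/h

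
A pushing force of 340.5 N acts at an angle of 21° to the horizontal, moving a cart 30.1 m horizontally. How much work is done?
W = F·d·cosθ = (340.5)(30.1)cos(21°) = 9568 J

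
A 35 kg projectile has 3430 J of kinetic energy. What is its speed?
v = √(2·KE/m) = √(2·3430/35) = 14.0 m/s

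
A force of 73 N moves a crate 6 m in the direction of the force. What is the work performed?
W = F·d = (73)(6) = 438.0 J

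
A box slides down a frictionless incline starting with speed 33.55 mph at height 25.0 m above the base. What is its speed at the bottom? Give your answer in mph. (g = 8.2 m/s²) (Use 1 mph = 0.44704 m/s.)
Convert to SI: v₀ = 14.9982 m/s, h = 25.0 m
½mv₀² + mgh = ½mv² ⇒ v = √(v₀² + 2gh) = √(14.9982² + 2·8.2·25.0) = 25.1981 m/s = 56.37 mph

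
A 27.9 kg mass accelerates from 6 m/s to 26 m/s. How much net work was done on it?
W = ΔKE = ½m(v₂² − v₁²) = ½(27.9)(26² − 6²) = 8928.0 J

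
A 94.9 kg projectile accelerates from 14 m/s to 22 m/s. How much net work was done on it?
W = ΔKE = ½m(v₂² − v₁²) = ½(94.9)(22² − 14²) = 13665.6 J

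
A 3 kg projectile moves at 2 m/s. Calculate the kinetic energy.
KE = ½mv² = ½(3)(2)² = 6.0 J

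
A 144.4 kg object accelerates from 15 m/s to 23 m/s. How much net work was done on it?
W = ΔKE = ½m(v₂² − v₁²) = ½(144.4)(23² − 15²) = 21948.8 J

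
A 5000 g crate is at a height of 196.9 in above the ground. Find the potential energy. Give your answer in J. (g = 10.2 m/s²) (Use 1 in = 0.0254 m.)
Convert to SI: m = 5.0 kg, h = 5.00126 m
PE = mgh = (5.0)(10.2)(5.00126) = 255.1 J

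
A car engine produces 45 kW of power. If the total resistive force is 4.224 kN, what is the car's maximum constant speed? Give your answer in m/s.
Convert to SI: F = 4224.0 N
P = Fv ⇒ v = P/F = 45000 W/4224.0 N = 10.65 m/s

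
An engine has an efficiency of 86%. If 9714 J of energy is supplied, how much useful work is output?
W_out = η·W_in = 0.86·9714 = 8354.04 J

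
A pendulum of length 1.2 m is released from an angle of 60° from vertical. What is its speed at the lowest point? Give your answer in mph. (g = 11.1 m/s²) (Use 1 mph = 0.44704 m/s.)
h = L(1 − cosθ) = 1.2(1 − cos60°) = 0.6 m
v = √(2gh) = √(2·11.1·0.6) = 3.64966 m/s = 8.164 mph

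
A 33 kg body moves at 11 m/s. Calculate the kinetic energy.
KE = ½mv² = ½(33)(11)² = 1996.5 J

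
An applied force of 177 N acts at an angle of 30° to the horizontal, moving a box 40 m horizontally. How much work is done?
W = F·d·cosθ = (177)(40)cos(30°) = 6131 J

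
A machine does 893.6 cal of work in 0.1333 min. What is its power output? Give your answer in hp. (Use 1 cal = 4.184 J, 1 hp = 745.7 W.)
Convert to SI: W = 3738.82 J, t = 7.998 s
P = W/t = 3738.82/7.998 = 467.47 W = 0.6269 hp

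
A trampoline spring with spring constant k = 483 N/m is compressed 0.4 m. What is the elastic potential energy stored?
PE = ½kx² = ½(483)(0.4)² = 38.64 J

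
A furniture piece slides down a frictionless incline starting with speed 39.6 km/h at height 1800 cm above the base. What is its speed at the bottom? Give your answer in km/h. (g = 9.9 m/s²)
Convert to SI: v₀ = 11.0 m/s, h = 18.0 m
½mv₀² + mgh = ½mv² ⇒ v = √(v₀² + 2gh) = √(11.0² + 2·9.9·18.0) = 21.8495 m/s = 78.66 km/h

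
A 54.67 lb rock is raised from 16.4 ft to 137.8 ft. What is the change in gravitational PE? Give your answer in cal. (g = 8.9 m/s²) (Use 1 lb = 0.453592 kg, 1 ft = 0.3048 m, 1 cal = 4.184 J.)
Convert to SI: m = 24.7979 kg, Δh = 37.0027 m
ΔPE = mgΔh = (24.7979)(8.9)(37.0027) = 8166.54 J = 1952 cal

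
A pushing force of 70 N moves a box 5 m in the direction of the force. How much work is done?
W = F·d = (70)(5) = 350.0 J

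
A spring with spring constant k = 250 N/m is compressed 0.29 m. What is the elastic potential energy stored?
PE = ½kx² = ½(250)(0.29)² = 10.51 J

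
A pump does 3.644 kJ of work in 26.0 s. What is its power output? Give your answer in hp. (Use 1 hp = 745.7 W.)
Convert to SI: W = 3644.0 J, t = 26.0 s
P = W/t = 3644.0/26.0 = 140.154 W = 0.1879 hp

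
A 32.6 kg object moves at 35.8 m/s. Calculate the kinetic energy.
KE = ½mv² = ½(32.6)(35.8)² = 20890 J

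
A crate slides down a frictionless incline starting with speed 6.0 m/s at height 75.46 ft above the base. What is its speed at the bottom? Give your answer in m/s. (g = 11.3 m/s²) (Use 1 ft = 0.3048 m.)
Convert to SI: v₀ = 6.0 m/s, h = 23.0002 m
½mv₀² + mgh = ½mv² ⇒ v = √(v₀² + 2gh) = √(6.0² + 2·11.3·23.0002) = 23.58 m/s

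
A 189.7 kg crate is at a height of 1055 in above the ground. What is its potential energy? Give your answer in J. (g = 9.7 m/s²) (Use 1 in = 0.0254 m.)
Convert to SI: m = 189.7 kg, h = 26.797 m
PE = mgh = (189.7)(9.7)(26.797) = 49310 J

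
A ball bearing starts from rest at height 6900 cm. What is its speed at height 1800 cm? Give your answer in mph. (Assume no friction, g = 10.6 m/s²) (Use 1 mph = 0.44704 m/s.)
Convert to SI: h₁−h₂ = 51.0 m
mgh₁ = mgh₂ + ½mv² ⇒ v = √(2g(h₁−h₂)) = √(2·10.6·51.0) = 32.8816 m/s = 73.55 mph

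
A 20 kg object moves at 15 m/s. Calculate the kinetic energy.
KE = ½mv² = ½(20)(15)² = 2250.0 J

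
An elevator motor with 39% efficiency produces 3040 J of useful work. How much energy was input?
W_in = W_out/η = 3040/0.39 = 7795 J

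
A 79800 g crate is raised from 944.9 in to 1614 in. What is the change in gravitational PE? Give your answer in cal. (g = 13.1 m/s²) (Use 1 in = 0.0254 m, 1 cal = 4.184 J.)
Convert to SI: m = 79.8 kg, Δh = 16.9951 m
ΔPE = mgΔh = (79.8)(13.1)(16.9951) = 17766.4 J = 4246 cal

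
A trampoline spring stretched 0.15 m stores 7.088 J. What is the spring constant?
k = 2·PE/x² = 2·7.088/(0.15)² = 630.0 N/m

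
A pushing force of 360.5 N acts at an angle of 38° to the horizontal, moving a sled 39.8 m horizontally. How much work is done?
W = F·d·cosθ = (360.5)(39.8)cos(38°) = 11310 J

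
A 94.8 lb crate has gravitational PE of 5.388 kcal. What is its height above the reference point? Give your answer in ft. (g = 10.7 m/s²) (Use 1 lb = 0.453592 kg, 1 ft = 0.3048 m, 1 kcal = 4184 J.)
Convert to SI: m = 43.0005 kg, PE = 22543.4 J
h = PE/(mg) = 22543.4/(43.0005·10.7) = 48.9961 m = 160.7 ft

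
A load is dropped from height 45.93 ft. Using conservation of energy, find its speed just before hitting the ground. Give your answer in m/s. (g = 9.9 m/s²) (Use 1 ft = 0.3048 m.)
Convert to SI: h = 13.9995 m
mgh = ½mv² ⇒ v = √(2gh) = √(2·9.9·13.9995) = 16.65 m/s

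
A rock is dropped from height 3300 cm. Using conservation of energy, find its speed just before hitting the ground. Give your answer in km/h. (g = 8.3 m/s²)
Convert to SI: h = 33.0 m
mgh = ½mv² ⇒ v = √(2gh) = √(2·8.3·33.0) = 23.4051 m/s = 84.26 km/h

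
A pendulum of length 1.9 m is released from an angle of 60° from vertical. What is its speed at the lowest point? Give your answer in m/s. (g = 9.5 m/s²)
h = L(1 − cosθ) = 1.9(1 − cos60°) = 0.95 m
v = √(2gh) = √(2·9.5·0.95) = 4.249 m/s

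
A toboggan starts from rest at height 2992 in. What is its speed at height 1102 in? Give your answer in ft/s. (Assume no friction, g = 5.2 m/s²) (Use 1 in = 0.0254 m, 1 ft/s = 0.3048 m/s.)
Convert to SI: h₁−h₂ = 48.006 m
mgh₁ = mgh₂ + ½mv² ⇒ v = √(2g(h₁−h₂)) = √(2·5.2·48.006) = 22.3442 m/s = 73.31 ft/s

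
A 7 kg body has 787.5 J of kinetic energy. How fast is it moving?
v = √(2·KE/m) = √(2·787.5/7) = 15.0 m/s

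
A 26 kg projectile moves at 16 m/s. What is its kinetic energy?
KE = ½mv² = ½(26)(16)² = 3328.0 J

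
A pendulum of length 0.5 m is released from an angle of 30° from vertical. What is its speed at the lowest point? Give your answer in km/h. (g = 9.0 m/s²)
h = L(1 − cosθ) = 0.5(1 − cos30°) = 0.0669873 m
v = √(2gh) = √(2·9.0·0.0669873) = 1.09808 m/s = 3.953 km/h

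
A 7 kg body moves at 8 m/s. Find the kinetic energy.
KE = ½mv² = ½(7)(8)² = 224.0 J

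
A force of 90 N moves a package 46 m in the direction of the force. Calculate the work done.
W = F·d = (90)(46) = 4140 J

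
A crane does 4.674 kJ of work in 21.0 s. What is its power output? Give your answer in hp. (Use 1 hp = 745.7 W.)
Convert to SI: W = 4674.0 J, t = 21.0 s
P = W/t = 4674.0/21.0 = 222.571 W = 0.2985 hp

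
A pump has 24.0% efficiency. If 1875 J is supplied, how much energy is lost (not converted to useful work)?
W_lost = W_in(1 − η) = 1875·(1 − 0.24) = 1425 J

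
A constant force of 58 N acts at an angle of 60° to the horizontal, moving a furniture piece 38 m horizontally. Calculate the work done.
W = F·d·cosθ = (58)(38)cos(60°) = 1102 J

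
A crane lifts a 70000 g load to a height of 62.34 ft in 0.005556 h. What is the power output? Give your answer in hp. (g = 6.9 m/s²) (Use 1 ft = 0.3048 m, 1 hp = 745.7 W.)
Convert to SI: m = 70.0 kg, h = 19.0012 m, t = 20.0016 s
P = mgh/t = (70.0)(6.9)(19.0012)/20.0016 = 458.843 W = 0.6153 hp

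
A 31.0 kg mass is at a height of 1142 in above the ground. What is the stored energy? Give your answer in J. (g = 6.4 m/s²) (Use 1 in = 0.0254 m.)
Convert to SI: m = 31.0 kg, h = 29.0068 m
PE = mgh = (31.0)(6.4)(29.0068) = 5755 J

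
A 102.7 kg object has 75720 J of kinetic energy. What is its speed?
v = √(2·KE/m) = √(2·75720/102.7) = 38.4 m/s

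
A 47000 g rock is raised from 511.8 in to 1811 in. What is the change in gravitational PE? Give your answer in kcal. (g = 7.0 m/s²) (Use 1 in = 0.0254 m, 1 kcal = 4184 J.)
Convert to SI: m = 47.0 kg, Δh = 32.9997 m
ΔPE = mgΔh = (47.0)(7.0)(32.9997) = 10856.9 J = 2.595 kcal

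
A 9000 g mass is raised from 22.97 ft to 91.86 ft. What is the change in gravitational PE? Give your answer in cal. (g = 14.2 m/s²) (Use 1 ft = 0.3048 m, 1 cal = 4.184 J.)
Convert to SI: m = 9.0 kg, Δh = 20.9977 m
ΔPE = mgΔh = (9.0)(14.2)(20.9977) = 2683.5 J = 641.4 cal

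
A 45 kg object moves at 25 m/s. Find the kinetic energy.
KE = ½mv² = ½(45)(25)² = 14062.5 J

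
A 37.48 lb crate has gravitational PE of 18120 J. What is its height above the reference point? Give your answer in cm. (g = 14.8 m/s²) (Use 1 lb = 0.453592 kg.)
Convert to SI: m = 17.0006 kg, PE = 18120.0 J
h = PE/(mg) = 18120.0/(17.0006·14.8) = 72.0164 m = 7202 cm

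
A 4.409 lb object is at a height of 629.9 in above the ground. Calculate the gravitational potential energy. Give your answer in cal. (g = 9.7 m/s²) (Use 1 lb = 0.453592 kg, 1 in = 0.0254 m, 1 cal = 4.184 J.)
Convert to SI: m = 1.99989 kg, h = 15.9995 m
PE = mgh = (1.99989)(9.7)(15.9995) = 310.372 J = 74.18 cal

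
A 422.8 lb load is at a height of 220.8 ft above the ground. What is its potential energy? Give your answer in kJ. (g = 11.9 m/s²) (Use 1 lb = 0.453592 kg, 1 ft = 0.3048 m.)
Convert to SI: m = 191.779 kg, h = 67.2998 m
PE = mgh = (191.779)(11.9)(67.2998) = 153589 J = 153.6 kJ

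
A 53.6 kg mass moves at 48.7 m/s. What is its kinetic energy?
KE = ½mv² = ½(53.6)(48.7)² = 63560 J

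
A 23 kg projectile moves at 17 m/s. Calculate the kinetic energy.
KE = ½mv² = ½(23)(17)² = 3323.5 J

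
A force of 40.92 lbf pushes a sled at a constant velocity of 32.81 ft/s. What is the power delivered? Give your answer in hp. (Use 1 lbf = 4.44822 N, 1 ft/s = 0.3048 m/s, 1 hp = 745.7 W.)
Convert to SI: F = 182.021 N, v = 10.0005 m/s
P = Fv = (182.021)(10.0005) = 1820.3 W = 2.441 hp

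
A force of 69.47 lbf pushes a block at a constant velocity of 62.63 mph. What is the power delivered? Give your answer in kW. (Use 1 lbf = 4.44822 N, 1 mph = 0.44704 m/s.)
Convert to SI: F = 309.018 N, v = 27.9981 m/s
P = Fv = (309.018)(27.9981) = 8651.92 W = 8.652 kW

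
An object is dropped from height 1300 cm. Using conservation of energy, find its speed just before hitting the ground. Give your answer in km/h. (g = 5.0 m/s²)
Convert to SI: h = 13.0 m
mgh = ½mv² ⇒ v = √(2gh) = √(2·5.0·13.0) = 11.4018 m/s = 41.05 km/h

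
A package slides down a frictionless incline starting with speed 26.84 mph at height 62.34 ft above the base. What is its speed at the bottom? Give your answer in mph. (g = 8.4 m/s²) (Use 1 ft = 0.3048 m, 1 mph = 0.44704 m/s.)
Convert to SI: v₀ = 11.9986 m/s, h = 19.0012 m
½mv₀² + mgh = ½mv² ⇒ v = √(v₀² + 2gh) = √(11.9986² + 2·8.4·19.0012) = 21.5218 m/s = 48.14 mph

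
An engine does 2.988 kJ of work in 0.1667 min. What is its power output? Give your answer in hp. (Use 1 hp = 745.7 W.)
Convert to SI: W = 2988.0 J, t = 10.002 s
P = W/t = 2988.0/10.002 = 298.74 W = 0.4006 hp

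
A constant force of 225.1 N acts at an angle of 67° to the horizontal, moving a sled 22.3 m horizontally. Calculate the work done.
W = F·d·cosθ = (225.1)(22.3)cos(67°) = 1961 J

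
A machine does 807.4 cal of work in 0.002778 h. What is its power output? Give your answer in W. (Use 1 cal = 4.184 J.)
Convert to SI: W = 3378.16 J, t = 10.0008 s
P = W/t = 3378.16/10.0008 = 337.8 W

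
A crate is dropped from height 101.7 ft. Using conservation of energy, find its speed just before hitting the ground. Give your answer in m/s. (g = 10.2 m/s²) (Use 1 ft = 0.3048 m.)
Convert to SI: h = 30.9982 m
mgh = ½mv² ⇒ v = √(2gh) = √(2·10.2·30.9982) = 25.15 m/s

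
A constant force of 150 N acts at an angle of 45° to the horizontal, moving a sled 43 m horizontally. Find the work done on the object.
W = F·d·cosθ = (150)(43)cos(45°) = 4561 J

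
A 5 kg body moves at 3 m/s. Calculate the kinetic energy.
KE = ½mv² = ½(5)(3)² = 22.5 J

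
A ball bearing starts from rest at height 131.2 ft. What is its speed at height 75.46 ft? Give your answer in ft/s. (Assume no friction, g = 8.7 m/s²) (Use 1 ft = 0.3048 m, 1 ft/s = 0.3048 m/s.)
Convert to SI: h₁−h₂ = 16.9896 m
mgh₁ = mgh₂ + ½mv² ⇒ v = √(2g(h₁−h₂)) = √(2·8.7·16.9896) = 17.1936 m/s = 56.41 ft/s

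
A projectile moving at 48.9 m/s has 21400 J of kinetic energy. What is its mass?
m = 2·KE/v² = 2·21400/(48.9)² = 17.9 kg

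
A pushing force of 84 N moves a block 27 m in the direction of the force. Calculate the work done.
W = F·d = (84)(27) = 2268 J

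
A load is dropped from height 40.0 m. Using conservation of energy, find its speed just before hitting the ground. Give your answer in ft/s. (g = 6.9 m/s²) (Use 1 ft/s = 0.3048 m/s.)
mgh = ½mv² ⇒ v = √(2gh) = √(2·6.9·40.0) = 23.4947 m/s = 77.08 ft/s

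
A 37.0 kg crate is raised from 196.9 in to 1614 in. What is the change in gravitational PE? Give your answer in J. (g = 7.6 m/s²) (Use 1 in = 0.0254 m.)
Convert to SI: m = 37.0 kg, Δh = 35.9943 m
ΔPE = mgΔh = (37.0)(7.6)(35.9943) = 10120 J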